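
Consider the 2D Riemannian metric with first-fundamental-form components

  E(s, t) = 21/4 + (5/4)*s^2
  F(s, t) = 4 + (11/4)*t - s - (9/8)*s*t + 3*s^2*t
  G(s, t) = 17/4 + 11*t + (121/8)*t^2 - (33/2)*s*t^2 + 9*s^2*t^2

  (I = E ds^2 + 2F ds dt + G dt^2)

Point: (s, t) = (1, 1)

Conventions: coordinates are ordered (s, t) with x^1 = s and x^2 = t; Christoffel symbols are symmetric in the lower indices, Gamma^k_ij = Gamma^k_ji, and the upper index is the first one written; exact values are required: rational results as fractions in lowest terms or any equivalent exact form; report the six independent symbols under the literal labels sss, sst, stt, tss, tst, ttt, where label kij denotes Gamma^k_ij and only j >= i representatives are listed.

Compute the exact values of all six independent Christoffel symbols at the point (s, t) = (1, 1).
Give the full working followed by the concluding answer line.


E = 13/2, F = 61/8, G = 183/8 at the point
E_s = 5/2, E_t = 0, F_s = 31/8, F_t = 37/8, G_s = 3/2, G_t = 105/4
EG - F^2 = 5795/64;  g^inv = (64/5795) * [[183/8, -61/8], [-61/8, 13/2]]
first-kind symbols [ij,l] = (1/2)(d_i g_jl + d_j g_il - d_l g_ij): [ss,s] = E_s/2 = 5/4, [ss,t] = F_s - E_t/2 = 31/8, [st,s] = E_t/2 = 0, [st,t] = G_s/2 = 3/4, [tt,s] = F_t - G_s/2 = 31/8, [tt,t] = G_t/2 = 105/8
Gamma^s_ij = (G*[ij,s] - F*[ij,t])/(EG - F^2), Gamma^t_ij = (E*[ij,t] - F*[ij,s])/(EG - F^2)

Answer: Gamma_sss = -1/95, Gamma_sst = -6/95, Gamma_stt = -12/95, Gamma_tss = 1002/5795, Gamma_tst = 312/5795, Gamma_ttt = 3569/5795


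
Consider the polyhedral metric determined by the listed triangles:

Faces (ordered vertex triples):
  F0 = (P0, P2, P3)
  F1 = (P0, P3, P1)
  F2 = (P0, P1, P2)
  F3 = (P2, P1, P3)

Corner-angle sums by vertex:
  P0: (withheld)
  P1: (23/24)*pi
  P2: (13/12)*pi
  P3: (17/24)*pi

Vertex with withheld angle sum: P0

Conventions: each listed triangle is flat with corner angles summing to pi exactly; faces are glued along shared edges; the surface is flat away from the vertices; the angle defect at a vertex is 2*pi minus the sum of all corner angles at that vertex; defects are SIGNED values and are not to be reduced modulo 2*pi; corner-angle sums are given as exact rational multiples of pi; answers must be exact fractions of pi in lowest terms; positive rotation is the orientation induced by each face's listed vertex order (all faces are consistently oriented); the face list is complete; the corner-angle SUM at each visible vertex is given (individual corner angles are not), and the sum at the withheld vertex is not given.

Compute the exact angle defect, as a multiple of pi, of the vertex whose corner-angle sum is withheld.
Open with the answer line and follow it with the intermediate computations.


Answer: defect(P0) = (3/4)*pi

V = 4, E = 6, F = 4; chi = V - E + F = 2
Gauss-Bonnet: total defect = 2*pi*chi = 4*pi; visible defects sum to (13/4)*pi


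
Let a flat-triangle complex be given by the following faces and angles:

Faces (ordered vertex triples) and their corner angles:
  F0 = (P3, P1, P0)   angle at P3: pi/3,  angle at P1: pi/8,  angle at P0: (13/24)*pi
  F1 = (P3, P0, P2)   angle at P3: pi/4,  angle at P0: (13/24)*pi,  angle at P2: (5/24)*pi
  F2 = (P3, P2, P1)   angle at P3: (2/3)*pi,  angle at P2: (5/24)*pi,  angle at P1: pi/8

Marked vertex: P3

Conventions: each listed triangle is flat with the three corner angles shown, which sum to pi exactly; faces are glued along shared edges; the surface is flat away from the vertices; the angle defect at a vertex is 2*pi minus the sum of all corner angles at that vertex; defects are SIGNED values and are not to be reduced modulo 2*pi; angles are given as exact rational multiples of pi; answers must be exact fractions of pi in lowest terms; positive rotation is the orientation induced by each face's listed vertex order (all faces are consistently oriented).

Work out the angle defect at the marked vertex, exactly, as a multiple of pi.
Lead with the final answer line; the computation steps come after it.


Answer: defect(P3) = (3/4)*pi

Sum of corner angles at P3: (5/4)*pi
defect = 2*pi - (5/4)*pi


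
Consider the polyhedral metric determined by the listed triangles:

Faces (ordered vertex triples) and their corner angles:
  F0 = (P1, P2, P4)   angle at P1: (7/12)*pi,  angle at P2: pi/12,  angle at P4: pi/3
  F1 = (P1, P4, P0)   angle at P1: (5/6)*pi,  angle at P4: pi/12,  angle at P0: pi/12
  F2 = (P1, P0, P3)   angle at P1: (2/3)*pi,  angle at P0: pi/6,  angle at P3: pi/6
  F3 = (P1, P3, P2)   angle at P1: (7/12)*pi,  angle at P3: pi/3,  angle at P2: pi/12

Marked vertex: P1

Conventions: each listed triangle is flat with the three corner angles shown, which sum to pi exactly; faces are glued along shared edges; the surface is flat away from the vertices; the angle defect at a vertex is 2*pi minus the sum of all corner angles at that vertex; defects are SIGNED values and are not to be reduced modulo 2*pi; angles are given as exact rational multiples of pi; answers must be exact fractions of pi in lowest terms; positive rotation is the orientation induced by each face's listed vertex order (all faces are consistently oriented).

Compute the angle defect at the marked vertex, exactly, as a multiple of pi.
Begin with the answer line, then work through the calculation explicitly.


Answer: defect(P1) = (-2/3)*pi

Sum of corner angles at P1: (8/3)*pi
defect = 2*pi - (8/3)*pi


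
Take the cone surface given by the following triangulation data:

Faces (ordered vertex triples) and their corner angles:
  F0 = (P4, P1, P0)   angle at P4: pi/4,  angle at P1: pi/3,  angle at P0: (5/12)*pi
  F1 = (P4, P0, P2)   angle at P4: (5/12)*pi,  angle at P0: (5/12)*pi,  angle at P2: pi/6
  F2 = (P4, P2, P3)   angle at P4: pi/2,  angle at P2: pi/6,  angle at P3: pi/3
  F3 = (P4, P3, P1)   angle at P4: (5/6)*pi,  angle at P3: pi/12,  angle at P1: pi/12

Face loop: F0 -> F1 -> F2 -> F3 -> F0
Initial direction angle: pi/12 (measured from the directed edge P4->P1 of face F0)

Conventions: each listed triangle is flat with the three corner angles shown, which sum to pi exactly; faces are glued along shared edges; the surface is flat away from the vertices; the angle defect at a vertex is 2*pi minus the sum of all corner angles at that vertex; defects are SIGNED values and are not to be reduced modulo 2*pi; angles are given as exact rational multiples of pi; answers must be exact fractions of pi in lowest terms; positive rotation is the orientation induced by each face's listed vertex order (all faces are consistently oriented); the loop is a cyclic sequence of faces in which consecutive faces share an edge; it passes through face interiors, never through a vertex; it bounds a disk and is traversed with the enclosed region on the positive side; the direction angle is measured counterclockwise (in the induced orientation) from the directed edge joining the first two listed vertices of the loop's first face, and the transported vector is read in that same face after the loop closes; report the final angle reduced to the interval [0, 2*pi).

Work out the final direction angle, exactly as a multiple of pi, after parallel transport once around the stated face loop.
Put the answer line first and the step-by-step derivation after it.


Answer: final direction angle = pi/12

enclosed vertex P4: corner angles sum to 2*pi, defect = 2*pi - 2*pi = 0
holonomy = initial angle + sum of enclosed defects (mod 2*pi), positive in the induced orientation
final angle = pi/12 + 0 = pi/12 (mod 2*pi)


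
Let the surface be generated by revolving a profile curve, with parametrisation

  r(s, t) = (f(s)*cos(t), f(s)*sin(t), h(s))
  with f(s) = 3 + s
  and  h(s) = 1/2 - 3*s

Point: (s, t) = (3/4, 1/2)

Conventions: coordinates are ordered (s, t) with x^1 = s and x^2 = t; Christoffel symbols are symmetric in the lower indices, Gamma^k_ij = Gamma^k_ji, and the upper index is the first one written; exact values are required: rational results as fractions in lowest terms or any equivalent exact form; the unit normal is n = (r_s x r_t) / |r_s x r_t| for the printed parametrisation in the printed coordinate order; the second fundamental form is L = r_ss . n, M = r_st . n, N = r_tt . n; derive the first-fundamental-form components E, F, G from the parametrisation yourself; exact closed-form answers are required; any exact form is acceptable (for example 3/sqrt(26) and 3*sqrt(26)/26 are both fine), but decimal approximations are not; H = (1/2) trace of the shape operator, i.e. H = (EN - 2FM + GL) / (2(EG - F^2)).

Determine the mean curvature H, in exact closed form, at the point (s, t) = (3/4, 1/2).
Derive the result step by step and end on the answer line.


f = 15/4, f' = 1, f'' = 0, h' = -3, h'' = 0
E = 10, F = 0, G = 225/16; answer radicand W^2 = 10
unnormalised second-form numerators: l = 0, m = 0, n = -45/4; L = l/sqrt(10), and similarly M = m/sqrt(W^2), N = n/sqrt(W^2)
H = (E*n - 2*F*m + G*l) / (2*(EG - F^2)*sqrt(W^2)); E*n - 2*F*m + G*l = -225/2, EG - F^2 = 1125/8, so H = (-2/5)/sqrt(10)

Answer: H = -sqrt(10)/25


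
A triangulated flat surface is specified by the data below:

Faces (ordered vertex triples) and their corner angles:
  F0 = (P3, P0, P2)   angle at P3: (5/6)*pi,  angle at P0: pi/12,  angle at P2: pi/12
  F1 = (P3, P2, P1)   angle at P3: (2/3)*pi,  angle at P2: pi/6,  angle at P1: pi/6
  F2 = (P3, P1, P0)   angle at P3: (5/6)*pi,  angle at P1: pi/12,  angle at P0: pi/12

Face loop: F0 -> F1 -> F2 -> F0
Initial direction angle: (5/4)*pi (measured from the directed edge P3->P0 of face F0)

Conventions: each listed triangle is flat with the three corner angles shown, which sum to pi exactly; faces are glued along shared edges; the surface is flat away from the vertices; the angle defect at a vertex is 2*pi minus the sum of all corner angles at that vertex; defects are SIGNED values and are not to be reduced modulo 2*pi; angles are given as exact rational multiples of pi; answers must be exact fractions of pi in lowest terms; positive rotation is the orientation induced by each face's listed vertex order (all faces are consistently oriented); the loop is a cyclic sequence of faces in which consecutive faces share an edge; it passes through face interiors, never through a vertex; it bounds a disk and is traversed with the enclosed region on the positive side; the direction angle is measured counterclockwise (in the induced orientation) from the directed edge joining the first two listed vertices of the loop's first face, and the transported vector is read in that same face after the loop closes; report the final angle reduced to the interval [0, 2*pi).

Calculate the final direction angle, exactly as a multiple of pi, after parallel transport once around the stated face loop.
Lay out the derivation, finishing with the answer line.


enclosed vertex P3: corner angles sum to (7/3)*pi, defect = 2*pi - (7/3)*pi = -pi/3
holonomy = initial angle + sum of enclosed defects (mod 2*pi), positive in the induced orientation
final angle = (5/4)*pi - pi/3 = (11/12)*pi (mod 2*pi)

Answer: final direction angle = (11/12)*pi


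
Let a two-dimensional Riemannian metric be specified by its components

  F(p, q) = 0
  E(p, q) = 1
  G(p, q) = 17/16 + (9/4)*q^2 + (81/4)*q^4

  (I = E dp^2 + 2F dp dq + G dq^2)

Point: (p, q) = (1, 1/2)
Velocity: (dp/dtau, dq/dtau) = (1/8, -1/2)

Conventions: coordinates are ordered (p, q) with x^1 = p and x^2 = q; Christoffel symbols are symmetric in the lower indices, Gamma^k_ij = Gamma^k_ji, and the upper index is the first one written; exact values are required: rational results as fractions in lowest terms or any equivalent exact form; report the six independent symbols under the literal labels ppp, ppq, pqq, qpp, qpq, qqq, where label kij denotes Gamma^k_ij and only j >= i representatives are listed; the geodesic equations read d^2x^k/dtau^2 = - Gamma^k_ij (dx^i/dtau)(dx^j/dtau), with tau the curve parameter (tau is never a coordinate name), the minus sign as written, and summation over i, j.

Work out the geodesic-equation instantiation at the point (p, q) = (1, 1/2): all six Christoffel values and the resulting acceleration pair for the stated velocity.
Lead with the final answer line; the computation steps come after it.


Answer: Gamma_ppp = 0, Gamma_ppq = 0, Gamma_pqq = 0, Gamma_qpp = 0, Gamma_qpq = 0, Gamma_qqq = 396/185; accelerations (d^2p/dtau^2, d^2q/dtau^2) = (0, -99/185)

E = 1, F = 0, G = 185/64 at the point
E_p = 0, E_q = 0, F_p = 0, F_q = 0, G_p = 0, G_q = 99/8
EG - F^2 = 185/64;  g^inv = (64/185) * [[185/64, 0], [0, 1]]
first-kind symbols [ij,l] = (1/2)(d_i g_jl + d_j g_il - d_l g_ij): [pp,p] = E_p/2 = 0, [pp,q] = F_p - E_q/2 = 0, [pq,p] = E_q/2 = 0, [pq,q] = G_p/2 = 0, [qq,p] = F_q - G_p/2 = 0, [qq,q] = G_q/2 = 99/16
Gamma^p_ij = (G*[ij,p] - F*[ij,q])/(EG - F^2), Gamma^q_ij = (E*[ij,q] - F*[ij,p])/(EG - F^2)
Gamma_ppp = 0, Gamma_ppq = 0, Gamma_pqq = 0, Gamma_qpp = 0, Gamma_qpq = 0, Gamma_qqq = 396/185
d^2p/dtau^2 = -(Gamma_ppp*(1/8)^2 + 2*Gamma_ppq*(1/8)*(-1/2) + Gamma_pqq*(-1/2)^2) = 0
d^2q/dtau^2 = -(Gamma_qpp*(1/8)^2 + 2*Gamma_qpq*(1/8)*(-1/2) + Gamma_qqq*(-1/2)^2) = -99/185


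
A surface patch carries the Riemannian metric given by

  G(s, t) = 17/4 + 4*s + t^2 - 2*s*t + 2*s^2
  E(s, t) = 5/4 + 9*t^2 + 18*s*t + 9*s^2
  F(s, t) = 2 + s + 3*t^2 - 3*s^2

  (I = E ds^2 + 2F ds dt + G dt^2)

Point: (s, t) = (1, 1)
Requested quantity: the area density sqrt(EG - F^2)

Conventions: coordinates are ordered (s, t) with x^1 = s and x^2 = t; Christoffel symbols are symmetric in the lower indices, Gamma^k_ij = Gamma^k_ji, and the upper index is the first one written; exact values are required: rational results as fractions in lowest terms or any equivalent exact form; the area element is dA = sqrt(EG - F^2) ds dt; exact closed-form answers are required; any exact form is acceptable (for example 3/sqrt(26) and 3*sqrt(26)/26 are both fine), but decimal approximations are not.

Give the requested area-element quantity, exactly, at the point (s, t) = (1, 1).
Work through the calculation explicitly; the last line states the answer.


E = 149/4, F = 3, G = 37/4; EG - F^2 = 5369/16

Answer: sqrt(EG - F^2) = sqrt(5369)/4


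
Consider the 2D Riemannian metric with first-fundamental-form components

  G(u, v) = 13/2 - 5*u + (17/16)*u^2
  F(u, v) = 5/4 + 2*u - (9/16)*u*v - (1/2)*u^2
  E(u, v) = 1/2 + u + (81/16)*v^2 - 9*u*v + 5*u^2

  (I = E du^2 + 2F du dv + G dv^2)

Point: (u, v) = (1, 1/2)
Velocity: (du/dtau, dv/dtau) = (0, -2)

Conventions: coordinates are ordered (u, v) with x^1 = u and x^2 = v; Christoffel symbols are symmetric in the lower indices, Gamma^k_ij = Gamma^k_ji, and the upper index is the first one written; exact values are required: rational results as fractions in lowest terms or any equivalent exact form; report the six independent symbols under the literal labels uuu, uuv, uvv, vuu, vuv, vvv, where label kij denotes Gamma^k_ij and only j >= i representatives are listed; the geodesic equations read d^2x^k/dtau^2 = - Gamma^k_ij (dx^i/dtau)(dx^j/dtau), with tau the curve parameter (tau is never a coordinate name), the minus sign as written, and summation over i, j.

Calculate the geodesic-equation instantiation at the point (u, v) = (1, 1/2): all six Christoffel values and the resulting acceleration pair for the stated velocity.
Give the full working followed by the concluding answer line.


E = 209/64, F = 79/32, G = 41/16 at the point
E_u = 13/2, E_v = -63/16, F_u = 23/32, F_v = -9/16, G_u = -23/8, G_v = 0
EG - F^2 = 291/128;  g^inv = (128/291) * [[41/16, -79/32], [-79/32, 209/64]]
first-kind symbols [ij,l] = (1/2)(d_i g_jl + d_j g_il - d_l g_ij): [uu,u] = E_u/2 = 13/4, [uu,v] = F_u - E_v/2 = 43/16, [uv,u] = E_v/2 = -63/32, [uv,v] = G_u/2 = -23/16, [vv,u] = F_v - G_u/2 = 7/8, [vv,v] = G_v/2 = 0
Gamma^u_ij = (G*[ij,u] - F*[ij,v])/(EG - F^2), Gamma^v_ij = (E*[ij,v] - F*[ij,u])/(EG - F^2)
Gamma_uuu = 289/388, Gamma_uuv = -383/582, Gamma_uvv = 287/291, Gamma_vuu = 257/776, Gamma_vuv = 85/1164, Gamma_vvv = -553/582
d^2u/dtau^2 = -(Gamma_uuu*(0)^2 + 2*Gamma_uuv*(0)*(-2) + Gamma_uvv*(-2)^2) = -1148/291
d^2v/dtau^2 = -(Gamma_vuu*(0)^2 + 2*Gamma_vuv*(0)*(-2) + Gamma_vvv*(-2)^2) = 1106/291

Answer: Gamma_uuu = 289/388, Gamma_uuv = -383/582, Gamma_uvv = 287/291, Gamma_vuu = 257/776, Gamma_vuv = 85/1164, Gamma_vvv = -553/582; accelerations (d^2u/dtau^2, d^2v/dtau^2) = (-1148/291, 1106/291)


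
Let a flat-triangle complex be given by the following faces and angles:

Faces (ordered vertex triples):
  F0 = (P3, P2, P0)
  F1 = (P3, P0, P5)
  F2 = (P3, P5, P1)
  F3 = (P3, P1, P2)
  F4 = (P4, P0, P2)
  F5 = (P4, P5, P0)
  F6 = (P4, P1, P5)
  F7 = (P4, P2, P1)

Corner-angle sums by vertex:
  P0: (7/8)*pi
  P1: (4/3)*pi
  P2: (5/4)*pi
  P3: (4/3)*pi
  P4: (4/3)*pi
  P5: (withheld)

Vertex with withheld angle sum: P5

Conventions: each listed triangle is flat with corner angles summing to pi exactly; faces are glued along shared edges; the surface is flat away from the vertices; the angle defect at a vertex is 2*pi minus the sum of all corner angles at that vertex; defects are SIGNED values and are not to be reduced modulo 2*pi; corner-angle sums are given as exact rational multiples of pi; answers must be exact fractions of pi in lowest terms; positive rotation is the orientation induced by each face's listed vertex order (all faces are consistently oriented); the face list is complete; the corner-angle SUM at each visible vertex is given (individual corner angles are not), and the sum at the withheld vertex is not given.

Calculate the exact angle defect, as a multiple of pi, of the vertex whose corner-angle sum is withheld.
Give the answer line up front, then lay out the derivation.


Answer: defect(P5) = pi/8

V = 6, E = 12, F = 8; chi = V - E + F = 2
Gauss-Bonnet: total defect = 2*pi*chi = 4*pi; visible defects sum to (31/8)*pi


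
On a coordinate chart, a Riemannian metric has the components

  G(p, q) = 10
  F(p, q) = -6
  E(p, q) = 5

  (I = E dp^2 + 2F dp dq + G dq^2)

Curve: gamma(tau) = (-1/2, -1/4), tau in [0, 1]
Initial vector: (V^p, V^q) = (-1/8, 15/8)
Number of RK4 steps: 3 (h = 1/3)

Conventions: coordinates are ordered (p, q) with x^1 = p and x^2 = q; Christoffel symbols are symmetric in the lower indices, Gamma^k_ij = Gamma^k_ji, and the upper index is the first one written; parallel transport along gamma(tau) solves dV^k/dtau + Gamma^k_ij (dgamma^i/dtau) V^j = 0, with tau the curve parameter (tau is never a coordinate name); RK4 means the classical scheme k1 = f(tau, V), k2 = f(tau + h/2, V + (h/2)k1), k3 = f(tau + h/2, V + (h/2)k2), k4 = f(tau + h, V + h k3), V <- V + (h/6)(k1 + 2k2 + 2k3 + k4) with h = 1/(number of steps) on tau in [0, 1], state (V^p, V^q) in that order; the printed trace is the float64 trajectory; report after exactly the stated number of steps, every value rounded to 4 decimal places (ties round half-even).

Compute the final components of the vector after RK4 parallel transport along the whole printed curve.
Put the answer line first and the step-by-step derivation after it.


Answer: V^p = -0.1250, V^q = 1.8750

gamma'(tau) = (0, 0); f(tau, V)^k = -Gamma^k_ij(gamma(tau)) gamma'^i(tau) V^j; h = 1/3; intermediate values shown to 6 dp
curve data and Christoffel symbols at the stage parameters:
  tau = 0.000000: gamma = (-0.500000, -0.250000), gamma' = (0.000000, 0.000000); Gamma_ppp = 0.000000, Gamma_ppq = 0.000000, Gamma_pqq = 0.000000, Gamma_qpp = 0.000000, Gamma_qpq = 0.000000, Gamma_qqq = 0.000000
  tau = 0.166667: gamma = (-0.500000, -0.250000), gamma' = (0.000000, 0.000000); Gamma_ppp = 0.000000, Gamma_ppq = 0.000000, Gamma_pqq = 0.000000, Gamma_qpp = 0.000000, Gamma_qpq = 0.000000, Gamma_qqq = 0.000000
  tau = 0.333333: gamma = (-0.500000, -0.250000), gamma' = (0.000000, 0.000000); Gamma_ppp = 0.000000, Gamma_ppq = 0.000000, Gamma_pqq = 0.000000, Gamma_qpp = 0.000000, Gamma_qpq = 0.000000, Gamma_qqq = 0.000000
  tau = 0.500000: gamma = (-0.500000, -0.250000), gamma' = (0.000000, 0.000000); Gamma_ppp = 0.000000, Gamma_ppq = 0.000000, Gamma_pqq = 0.000000, Gamma_qpp = 0.000000, Gamma_qpq = 0.000000, Gamma_qqq = 0.000000
  tau = 0.666667: gamma = (-0.500000, -0.250000), gamma' = (0.000000, 0.000000); Gamma_ppp = 0.000000, Gamma_ppq = 0.000000, Gamma_pqq = 0.000000, Gamma_qpp = 0.000000, Gamma_qpq = 0.000000, Gamma_qqq = 0.000000
  tau = 0.833333: gamma = (-0.500000, -0.250000), gamma' = (0.000000, 0.000000); Gamma_ppp = 0.000000, Gamma_ppq = 0.000000, Gamma_pqq = 0.000000, Gamma_qpp = 0.000000, Gamma_qpq = 0.000000, Gamma_qqq = 0.000000
  tau = 1.000000: gamma = (-0.500000, -0.250000), gamma' = (0.000000, 0.000000); Gamma_ppp = 0.000000, Gamma_ppq = 0.000000, Gamma_pqq = 0.000000, Gamma_qpp = 0.000000, Gamma_qpq = 0.000000, Gamma_qqq = 0.000000
step 0: V^p = -0.1250, V^q = 1.8750
step 1: k1 = (0.000000, 0.000000), k2 = (0.000000, 0.000000), k3 = (0.000000, 0.000000), k4 = (0.000000, 0.000000); V <- V + (h/6)(k1 + 2k2 + 2k3 + k4): V^p = -0.1250, V^q = 1.8750
step 2: k1 = (0.000000, 0.000000), k2 = (0.000000, 0.000000), k3 = (0.000000, 0.000000), k4 = (0.000000, 0.000000); V <- V + (h/6)(k1 + 2k2 + 2k3 + k4): V^p = -0.1250, V^q = 1.8750
step 3: k1 = (0.000000, 0.000000), k2 = (0.000000, 0.000000), k3 = (0.000000, 0.000000), k4 = (0.000000, 0.000000); V <- V + (h/6)(k1 + 2k2 + 2k3 + k4): V^p = -0.1250, V^q = 1.8750


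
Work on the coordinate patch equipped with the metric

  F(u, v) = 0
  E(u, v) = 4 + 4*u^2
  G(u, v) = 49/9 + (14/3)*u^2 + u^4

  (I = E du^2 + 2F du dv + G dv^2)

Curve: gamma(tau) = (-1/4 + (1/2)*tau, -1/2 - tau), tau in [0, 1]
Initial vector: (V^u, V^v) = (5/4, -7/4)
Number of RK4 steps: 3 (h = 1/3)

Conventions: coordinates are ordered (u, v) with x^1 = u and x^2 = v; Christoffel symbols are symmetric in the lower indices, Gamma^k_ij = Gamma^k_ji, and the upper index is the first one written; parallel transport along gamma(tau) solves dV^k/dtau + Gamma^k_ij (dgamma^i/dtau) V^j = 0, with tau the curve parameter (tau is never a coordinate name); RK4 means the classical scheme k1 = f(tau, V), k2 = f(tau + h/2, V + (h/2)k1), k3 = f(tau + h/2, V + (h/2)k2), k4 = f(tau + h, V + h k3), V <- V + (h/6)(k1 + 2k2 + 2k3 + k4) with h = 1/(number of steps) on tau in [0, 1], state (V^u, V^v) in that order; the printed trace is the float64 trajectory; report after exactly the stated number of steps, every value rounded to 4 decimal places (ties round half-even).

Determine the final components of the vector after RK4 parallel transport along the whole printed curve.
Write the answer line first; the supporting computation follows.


Answer: V^u = 1.2500, V^v = -1.7500

gamma'(tau) = (1/2, -1); f(tau, V)^k = -Gamma^k_ij(gamma(tau)) gamma'^i(tau) V^j; h = 1/3; intermediate values shown to 6 dp
curve data and Christoffel symbols at the stage parameters:
  tau = 0.000000: gamma = (-0.250000, -0.500000), gamma' = (0.500000, -1.000000); Gamma_uuu = -0.235294, Gamma_uuv = 0.000000, Gamma_uvv = 0.281863, Gamma_vuu = 0.000000, Gamma_vuv = -0.208696, Gamma_vvv = 0.000000
  tau = 0.166667: gamma = (-0.166667, -0.666667), gamma' = (0.500000, -1.000000); Gamma_uuu = -0.162162, Gamma_uuv = 0.000000, Gamma_uvv = 0.191441, Gamma_vuu = 0.000000, Gamma_vuv = -0.141176, Gamma_vvv = 0.000000
  tau = 0.333333: gamma = (-0.083333, -0.833333), gamma' = (0.500000, -1.000000); Gamma_uuu = -0.082759, Gamma_uuv = 0.000000, Gamma_uvv = 0.096839, Gamma_vuu = 0.000000, Gamma_vuv = -0.071217, Gamma_vvv = 0.000000
  tau = 0.500000: gamma = (0.000000, -1.000000), gamma' = (0.500000, -1.000000); Gamma_uuu = 0.000000, Gamma_uuv = 0.000000, Gamma_uvv = 0.000000, Gamma_vuu = 0.000000, Gamma_vuv = 0.000000, Gamma_vvv = 0.000000
  tau = 0.666667: gamma = (0.083333, -1.166667), gamma' = (0.500000, -1.000000); Gamma_uuu = 0.082759, Gamma_uuv = 0.000000, Gamma_uvv = -0.096839, Gamma_vuu = 0.000000, Gamma_vuv = 0.071217, Gamma_vvv = 0.000000
  tau = 0.833333: gamma = (0.166667, -1.333333), gamma' = (0.500000, -1.000000); Gamma_uuu = 0.162162, Gamma_uuv = 0.000000, Gamma_uvv = -0.191441, Gamma_vuu = 0.000000, Gamma_vuv = 0.141176, Gamma_vvv = 0.000000
  tau = 1.000000: gamma = (0.250000, -1.500000), gamma' = (0.500000, -1.000000); Gamma_uuu = 0.235294, Gamma_uuv = 0.000000, Gamma_uvv = -0.281863, Gamma_vuu = 0.000000, Gamma_vuv = 0.208696, Gamma_vvv = 0.000000
step 0: V^u = 1.2500, V^v = -1.7500
step 1: k1 = (-0.346201, -0.443478), k2 = (-0.252500, -0.297071), k3 = (-0.246562, -0.297554), k4 = (-0.130750, -0.149014); V <- V + (h/6)(k1 + 2k2 + 2k3 + k4): V^u = 1.1681, V^v = -1.8490
step 2: k1 = (-0.130721, -0.149024), k2 = (0.000000, 0.000000), k3 = (0.000000, 0.000000), k4 = (0.130721, 0.149024); V <- V + (h/6)(k1 + 2k2 + 2k3 + k4): V^u = 1.1681, V^v = -1.8490
step 3: k1 = (0.130721, 0.149024), k2 = (0.252744, 0.296741), k3 = (0.246382, 0.297874), k4 = (0.346094, 0.443484); V <- V + (h/6)(k1 + 2k2 + 2k3 + k4): V^u = 1.2500, V^v = -1.7500


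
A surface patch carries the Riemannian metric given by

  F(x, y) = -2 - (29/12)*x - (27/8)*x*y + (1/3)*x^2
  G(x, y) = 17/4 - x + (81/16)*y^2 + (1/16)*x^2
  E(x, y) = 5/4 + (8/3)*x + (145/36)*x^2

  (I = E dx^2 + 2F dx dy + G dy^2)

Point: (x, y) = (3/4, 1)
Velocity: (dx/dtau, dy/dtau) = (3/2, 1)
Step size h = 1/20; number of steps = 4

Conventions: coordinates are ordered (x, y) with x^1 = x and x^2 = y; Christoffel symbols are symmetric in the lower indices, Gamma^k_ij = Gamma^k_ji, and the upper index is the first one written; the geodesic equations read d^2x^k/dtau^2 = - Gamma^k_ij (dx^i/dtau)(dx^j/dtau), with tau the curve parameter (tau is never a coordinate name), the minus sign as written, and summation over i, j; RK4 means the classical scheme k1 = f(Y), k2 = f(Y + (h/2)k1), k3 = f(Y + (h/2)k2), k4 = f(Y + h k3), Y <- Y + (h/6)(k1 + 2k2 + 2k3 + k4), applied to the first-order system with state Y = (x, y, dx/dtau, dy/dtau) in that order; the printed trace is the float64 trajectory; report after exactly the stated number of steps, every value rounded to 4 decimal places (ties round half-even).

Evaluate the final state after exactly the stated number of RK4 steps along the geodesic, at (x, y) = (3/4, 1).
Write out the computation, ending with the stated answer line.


f(Y) = (dx/dtau, dy/dtau, -Gamma^x_ij Y'^i Y'^j, -Gamma^y_ij Y'^i Y'^j) with the Gammas evaluated at the stage position; h = 0.050000; intermediate values shown to 6 dp
step 0: x = 0.7500, y = 1.0000, dx/dtau = 1.5000, dy/dtau = 1.0000
step 1:
  k1: at (x, y) = (0.750000, 1.000000), (dx/dtau, dy/dtau) = (1.500000, 1.000000); Gamma_xxx = 0.510270, Gamma_xxy = -0.292957, Gamma_xyy = 1.396657, Gamma_yxx = -0.250105, Gamma_yxy = -0.262472, Gamma_yyy = 1.588883; k1 = (1.500000, 1.000000, -1.665891, -0.238730)
  k2: at (x, y) = (0.787500, 1.025000), (dx/dtau, dy/dtau) = (1.458353, 0.994032); Gamma_xxx = 0.519531, Gamma_xxy = -0.279552, Gamma_xyy = 1.337830, Gamma_yxx = -0.228492, Gamma_yxy = -0.254612, Gamma_yyy = 1.562216; k2 = (1.458353, 0.994032, -1.616339, -0.319474)
  k3: at (x, y) = (0.786459, 1.024851), (dx/dtau, dy/dtau) = (1.459592, 0.992013); Gamma_xxx = 0.519144, Gamma_xxy = -0.279593, Gamma_xyy = 1.338800, Gamma_yxx = -0.229162, Gamma_yxy = -0.254478, Gamma_yyy = 1.562038; k3 = (1.459592, 0.992013, -1.613823, -0.312044)
  k4: at (x, y) = (0.822980, 1.049601), (dx/dtau, dy/dtau) = (1.419309, 0.984398); Gamma_xxx = 0.526385, Gamma_xxy = -0.266541, Gamma_xyy = 1.282766, Gamma_yxx = -0.209472, Gamma_yxy = -0.246353, Gamma_yyy = 1.534344; k4 = (1.419309, 0.984398, -1.558618, -0.376480)
  Y <- Y + (h/6)(k1 + 2k2 + 2k3 + k4): x = 0.8230, y = 1.0496, dx/dtau = 1.4193, dy/dtau = 0.9843
step 2:
  k1: at (x, y) = (0.822960, 1.049637), (dx/dtau, dy/dtau) = (1.419293, 0.984348); Gamma_xxx = 0.526367, Gamma_xxy = -0.266519, Gamma_xyy = 1.282739, Gamma_yxx = -0.209491, Gamma_yxy = -0.246326, Gamma_yyy = 1.534275; k1 = (1.419293, 0.984348, -1.558513, -0.376351)
  k2: at (x, y) = (0.858442, 1.074246), (dx/dtau, dy/dtau) = (1.380330, 0.974939); Gamma_xxx = 0.531772, Gamma_xxy = -0.253844, Gamma_xyy = 1.229433, Gamma_yxx = -0.191683, Gamma_yxy = -0.237974, Gamma_yyy = 1.505664; k2 = (1.380330, 0.974939, -1.498560, -0.425424)
  k3: at (x, y) = (0.857468, 1.074011), (dx/dtau, dy/dtau) = (1.381829, 0.973712); Gamma_xxx = 0.531518, Gamma_xxy = -0.253953, Gamma_xyy = 1.230391, Gamma_yxx = -0.192236, Gamma_yxy = -0.237942, Gamma_yyy = 1.505730; k3 = (1.381829, 0.973712, -1.498071, -0.420237)
  k4: at (x, y) = (0.892051, 1.098323), (dx/dtau, dy/dtau) = (1.344389, 0.963336); Gamma_xxx = 0.535465, Gamma_xxy = -0.241815, Gamma_xyy = 1.179813, Gamma_yxx = -0.176038, Gamma_yxy = -0.229609, Gamma_yyy = 1.476844; k4 = (1.344389, 0.963336, -1.436328, -0.457636)
  Y <- Y + (h/6)(k1 + 2k2 + 2k3 + k4): x = 0.8920, y = 1.0983, dx/dtau = 1.3444, dy/dtau = 0.9633
step 3:
  k1: at (x, y) = (0.892027, 1.098346), (dx/dtau, dy/dtau) = (1.344392, 0.963304); Gamma_xxx = 0.535452, Gamma_xxy = -0.241804, Gamma_xyy = 1.179807, Gamma_yxx = -0.176057, Gamma_yxy = -0.229592, Gamma_yyy = 1.476800; k1 = (1.344392, 0.963304, -1.436277, -0.457530)
  k2: at (x, y) = (0.925636, 1.122428), (dx/dtau, dy/dtau) = (1.308485, 0.951865); Gamma_xxx = 0.538082, Gamma_xxy = -0.230204, Gamma_xyy = 1.131911, Gamma_yxx = -0.161425, Gamma_yxy = -0.221300, Gamma_yyy = 1.447733; k2 = (1.308485, 0.951865, -1.373394, -0.484076)
  k3: at (x, y) = (0.924739, 1.122142), (dx/dtau, dy/dtau) = (1.310057, 0.951202); Gamma_xxx = 0.537928, Gamma_xxy = -0.230342, Gamma_xyy = 1.132807, Gamma_yxx = -0.161871, Gamma_yxy = -0.221327, Gamma_yyy = 1.447948; k3 = (1.310057, 0.951202, -1.374093, -0.480665)
  k4: at (x, y) = (0.957530, 1.145906), (dx/dtau, dy/dtau) = (1.275687, 0.939270); Gamma_xxx = 0.539525, Gamma_xxy = -0.219343, Gamma_xyy = 1.087472, Gamma_yxx = -0.148555, Gamma_yxy = -0.213221, Gamma_yyy = 1.419106; k4 = (1.275687, 0.939270, -1.311770, -0.499253)
  Y <- Y + (h/6)(k1 + 2k2 + 2k3 + k4): x = 0.9575, y = 1.1459, dx/dtau = 1.2757, dy/dtau = 0.9393
step 4:
  k1: at (x, y) = (0.957503, 1.145918), (dx/dtau, dy/dtau) = (1.275700, 0.939252); Gamma_xxx = 0.539516, Gamma_xxy = -0.219338, Gamma_xyy = 1.087477, Gamma_yxx = -0.148571, Gamma_yxy = -0.213211, Gamma_yyy = 1.419080; k1 = (1.275700, 0.939252, -1.311756, -0.499177)
  k2: at (x, y) = (0.989396, 1.169399), (dx/dtau, dy/dtau) = (1.242906, 0.926772); Gamma_xxx = 0.540186, Gamma_xxy = -0.208928, Gamma_xyy = 1.044664, Gamma_yxx = -0.136531, Gamma_yxy = -0.205300, Gamma_yyy = 1.390534; k2 = (1.242906, 0.926772, -1.250431, -0.510458)
  k3: at (x, y) = (0.988576, 1.169087), (dx/dtau, dy/dtau) = (1.244440, 0.926490); Gamma_xxx = 0.540102, Gamma_xxy = -0.209071, Gamma_xyy = 1.045473, Gamma_yxx = -0.136888, Gamma_yxy = -0.205359, Gamma_yyy = 1.390830; k3 = (1.244440, 0.926490, -1.251734, -0.508336)
  k4: at (x, y) = (1.019725, 1.192243), (dx/dtau, dy/dtau) = (1.213114, 0.913835); Gamma_xxx = 0.540049, Gamma_xxy = -0.199255, Gamma_xyy = 1.004998, Gamma_yxx = -0.125911, Gamma_yxy = -0.197718, Gamma_yyy = 1.362815; k4 = (1.213114, 0.913835, -1.192246, -0.514408)
  Y <- Y + (h/6)(k1 + 2k2 + 2k3 + k4): x = 1.0197, y = 1.1922, dx/dtau = 1.2131, dy/dtau = 0.9138

Answer: x = 1.0197, y = 1.1922, dx/dtau = 1.2131, dy/dtau = 0.9138


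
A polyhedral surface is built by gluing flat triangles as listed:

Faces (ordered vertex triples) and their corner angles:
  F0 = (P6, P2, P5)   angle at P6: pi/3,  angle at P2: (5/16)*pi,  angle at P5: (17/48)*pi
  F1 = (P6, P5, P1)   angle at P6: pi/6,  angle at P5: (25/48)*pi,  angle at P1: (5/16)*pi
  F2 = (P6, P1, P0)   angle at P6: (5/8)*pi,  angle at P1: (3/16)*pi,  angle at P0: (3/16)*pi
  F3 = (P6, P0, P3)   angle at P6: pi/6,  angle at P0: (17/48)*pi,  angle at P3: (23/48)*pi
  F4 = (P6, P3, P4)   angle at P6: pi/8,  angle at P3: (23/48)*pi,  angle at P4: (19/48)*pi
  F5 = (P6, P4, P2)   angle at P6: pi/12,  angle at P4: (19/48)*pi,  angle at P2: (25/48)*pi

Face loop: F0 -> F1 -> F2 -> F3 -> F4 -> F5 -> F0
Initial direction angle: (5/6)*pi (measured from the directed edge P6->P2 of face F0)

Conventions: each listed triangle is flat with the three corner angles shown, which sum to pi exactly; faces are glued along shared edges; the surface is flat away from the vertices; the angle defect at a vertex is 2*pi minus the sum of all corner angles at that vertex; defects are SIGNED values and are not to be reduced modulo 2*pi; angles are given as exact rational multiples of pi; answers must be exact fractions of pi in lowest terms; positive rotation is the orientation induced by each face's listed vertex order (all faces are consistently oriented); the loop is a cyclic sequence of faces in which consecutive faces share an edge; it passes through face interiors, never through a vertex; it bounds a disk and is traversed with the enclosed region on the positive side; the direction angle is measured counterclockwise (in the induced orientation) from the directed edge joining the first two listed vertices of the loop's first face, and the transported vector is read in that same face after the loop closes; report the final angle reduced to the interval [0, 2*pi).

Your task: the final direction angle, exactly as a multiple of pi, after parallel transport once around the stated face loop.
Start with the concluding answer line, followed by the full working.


Answer: final direction angle = (4/3)*pi

enclosed vertex P6: corner angles sum to (3/2)*pi, defect = 2*pi - (3/2)*pi = pi/2
final direction = starting direction + enclosed defect total, reduced mod 2*pi (induced orientation)
final angle = (5/6)*pi + pi/2 = (4/3)*pi (mod 2*pi)


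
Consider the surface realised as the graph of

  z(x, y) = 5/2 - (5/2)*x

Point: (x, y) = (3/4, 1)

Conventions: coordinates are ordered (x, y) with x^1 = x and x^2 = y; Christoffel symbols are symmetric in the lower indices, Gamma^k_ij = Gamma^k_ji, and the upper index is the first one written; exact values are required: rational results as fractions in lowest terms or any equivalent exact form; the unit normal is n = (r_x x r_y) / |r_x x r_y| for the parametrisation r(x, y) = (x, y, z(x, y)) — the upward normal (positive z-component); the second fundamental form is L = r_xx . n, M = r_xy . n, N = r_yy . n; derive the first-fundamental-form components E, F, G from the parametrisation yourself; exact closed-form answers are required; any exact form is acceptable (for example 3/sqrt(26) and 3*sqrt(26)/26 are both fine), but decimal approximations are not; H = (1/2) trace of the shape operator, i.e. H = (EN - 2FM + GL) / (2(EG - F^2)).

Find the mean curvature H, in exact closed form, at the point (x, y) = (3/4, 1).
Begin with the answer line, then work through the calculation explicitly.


Answer: H = 0

z_x = -5/2, z_y = 0, z_xx = 0, z_xy = 0, z_yy = 0
E = 29/4, F = 0, G = 1; answer radicand W^2 = 29/4
unnormalised second-form numerators: l = 0, m = 0, n = 0; L = l/sqrt(29/4), and similarly M = m/sqrt(W^2), N = n/sqrt(W^2)
H = (E*n - 2*F*m + G*l) / (2*(EG - F^2)*sqrt(W^2)); E*n - 2*F*m + G*l = 0, EG - F^2 = 29/4, so H = (0)/sqrt(29/4)


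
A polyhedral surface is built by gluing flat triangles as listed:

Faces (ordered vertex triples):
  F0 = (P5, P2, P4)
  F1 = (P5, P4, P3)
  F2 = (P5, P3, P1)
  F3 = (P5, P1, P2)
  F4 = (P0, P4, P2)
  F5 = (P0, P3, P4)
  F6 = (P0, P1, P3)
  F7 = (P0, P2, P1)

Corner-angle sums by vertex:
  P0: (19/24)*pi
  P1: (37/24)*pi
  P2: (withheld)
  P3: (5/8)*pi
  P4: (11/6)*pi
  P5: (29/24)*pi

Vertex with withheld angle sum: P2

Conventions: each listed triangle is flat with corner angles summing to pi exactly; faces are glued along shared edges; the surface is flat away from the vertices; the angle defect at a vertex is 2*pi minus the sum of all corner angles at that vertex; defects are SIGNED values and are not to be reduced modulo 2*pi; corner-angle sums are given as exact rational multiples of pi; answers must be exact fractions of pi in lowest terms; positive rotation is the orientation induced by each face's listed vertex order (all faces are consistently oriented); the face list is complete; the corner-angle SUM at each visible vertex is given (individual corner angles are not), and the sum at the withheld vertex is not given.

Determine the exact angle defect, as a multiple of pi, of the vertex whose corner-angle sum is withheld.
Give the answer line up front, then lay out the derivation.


Answer: defect(P2) = 0

V = 6, E = 12, F = 8; chi = V - E + F = 2
Gauss-Bonnet: total defect = 2*pi*chi = 4*pi; visible defects sum to 4*pi


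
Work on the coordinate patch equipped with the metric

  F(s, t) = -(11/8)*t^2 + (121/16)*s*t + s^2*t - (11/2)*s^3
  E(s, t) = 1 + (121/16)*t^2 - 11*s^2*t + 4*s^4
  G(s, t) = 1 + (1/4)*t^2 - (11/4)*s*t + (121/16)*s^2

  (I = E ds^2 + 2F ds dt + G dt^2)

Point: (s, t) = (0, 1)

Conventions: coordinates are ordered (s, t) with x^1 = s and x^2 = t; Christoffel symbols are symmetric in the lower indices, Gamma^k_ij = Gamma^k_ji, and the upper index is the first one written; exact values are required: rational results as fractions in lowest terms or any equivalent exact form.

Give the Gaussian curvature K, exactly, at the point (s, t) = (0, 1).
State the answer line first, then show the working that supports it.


Answer: K = -1936/19881

E = 137/16, F = -11/8, G = 5/4, EG - F^2 = 141/16 at the point
E_s = 0, E_t = 121/8, F_s = 121/16, F_t = -11/4, G_s = -11/4, G_t = 1/2
E_tt = 121/8, F_st = 121/16, G_ss = 121/8
Brioschi: K = (det M1 - det M2) / (EG - F^2)^2 with the standard first/second-derivative matrices M1, M2.
M1 = [[-E_tt/2 + F_st - G_ss/2, E_s/2, F_s - E_t/2], [F_t - G_s/2, E, F], [G_t/2, F, G]] = [[-121/16, 0, 0], [-11/8, 137/16, -11/8], [1/4, -11/8, 5/4]]; det M1 = -17061/256
M2 = [[0, E_t/2, G_s/2], [E_t/2, E, F], [G_s/2, F, G]] = [[0, 121/16, -11/8], [121/16, 137/16, -11/8], [-11/8, -11/8, 5/4]]; det M2 = -15125/256
det M1 - det M2 = -121/16; K = -121/16 / (141/16)^2 = -1936/19881


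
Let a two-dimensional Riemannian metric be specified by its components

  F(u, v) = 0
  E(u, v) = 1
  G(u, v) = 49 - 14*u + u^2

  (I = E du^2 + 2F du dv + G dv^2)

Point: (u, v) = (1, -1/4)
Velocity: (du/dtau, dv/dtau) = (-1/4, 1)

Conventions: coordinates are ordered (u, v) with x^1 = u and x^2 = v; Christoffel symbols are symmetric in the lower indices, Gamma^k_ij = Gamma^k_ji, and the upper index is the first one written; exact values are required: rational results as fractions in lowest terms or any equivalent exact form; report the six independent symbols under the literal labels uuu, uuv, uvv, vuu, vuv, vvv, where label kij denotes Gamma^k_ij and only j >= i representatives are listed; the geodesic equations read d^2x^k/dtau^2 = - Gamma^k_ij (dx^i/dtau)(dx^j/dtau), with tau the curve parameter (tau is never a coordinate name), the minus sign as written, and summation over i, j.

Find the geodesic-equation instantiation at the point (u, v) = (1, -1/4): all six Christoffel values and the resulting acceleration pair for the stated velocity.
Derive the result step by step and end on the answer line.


E = 1, F = 0, G = 36 at the point
E_u = 0, E_v = 0, F_u = 0, F_v = 0, G_u = -12, G_v = 0
EG - F^2 = 36;  g^inv = (1/36) * [[36, 0], [0, 1]]
first-kind symbols [ij,l] = (1/2)(d_i g_jl + d_j g_il - d_l g_ij): [uu,u] = E_u/2 = 0, [uu,v] = F_u - E_v/2 = 0, [uv,u] = E_v/2 = 0, [uv,v] = G_u/2 = -6, [vv,u] = F_v - G_u/2 = 6, [vv,v] = G_v/2 = 0
Gamma^u_ij = (G*[ij,u] - F*[ij,v])/(EG - F^2), Gamma^v_ij = (E*[ij,v] - F*[ij,u])/(EG - F^2)
Gamma_uuu = 0, Gamma_uuv = 0, Gamma_uvv = 6, Gamma_vuu = 0, Gamma_vuv = -1/6, Gamma_vvv = 0
d^2u/dtau^2 = -(Gamma_uuu*(-1/4)^2 + 2*Gamma_uuv*(-1/4)*(1) + Gamma_uvv*(1)^2) = -6
d^2v/dtau^2 = -(Gamma_vuu*(-1/4)^2 + 2*Gamma_vuv*(-1/4)*(1) + Gamma_vvv*(1)^2) = -1/12

Answer: Gamma_uuu = 0, Gamma_uuv = 0, Gamma_uvv = 6, Gamma_vuu = 0, Gamma_vuv = -1/6, Gamma_vvv = 0; accelerations (d^2u/dtau^2, d^2v/dtau^2) = (-6, -1/12)


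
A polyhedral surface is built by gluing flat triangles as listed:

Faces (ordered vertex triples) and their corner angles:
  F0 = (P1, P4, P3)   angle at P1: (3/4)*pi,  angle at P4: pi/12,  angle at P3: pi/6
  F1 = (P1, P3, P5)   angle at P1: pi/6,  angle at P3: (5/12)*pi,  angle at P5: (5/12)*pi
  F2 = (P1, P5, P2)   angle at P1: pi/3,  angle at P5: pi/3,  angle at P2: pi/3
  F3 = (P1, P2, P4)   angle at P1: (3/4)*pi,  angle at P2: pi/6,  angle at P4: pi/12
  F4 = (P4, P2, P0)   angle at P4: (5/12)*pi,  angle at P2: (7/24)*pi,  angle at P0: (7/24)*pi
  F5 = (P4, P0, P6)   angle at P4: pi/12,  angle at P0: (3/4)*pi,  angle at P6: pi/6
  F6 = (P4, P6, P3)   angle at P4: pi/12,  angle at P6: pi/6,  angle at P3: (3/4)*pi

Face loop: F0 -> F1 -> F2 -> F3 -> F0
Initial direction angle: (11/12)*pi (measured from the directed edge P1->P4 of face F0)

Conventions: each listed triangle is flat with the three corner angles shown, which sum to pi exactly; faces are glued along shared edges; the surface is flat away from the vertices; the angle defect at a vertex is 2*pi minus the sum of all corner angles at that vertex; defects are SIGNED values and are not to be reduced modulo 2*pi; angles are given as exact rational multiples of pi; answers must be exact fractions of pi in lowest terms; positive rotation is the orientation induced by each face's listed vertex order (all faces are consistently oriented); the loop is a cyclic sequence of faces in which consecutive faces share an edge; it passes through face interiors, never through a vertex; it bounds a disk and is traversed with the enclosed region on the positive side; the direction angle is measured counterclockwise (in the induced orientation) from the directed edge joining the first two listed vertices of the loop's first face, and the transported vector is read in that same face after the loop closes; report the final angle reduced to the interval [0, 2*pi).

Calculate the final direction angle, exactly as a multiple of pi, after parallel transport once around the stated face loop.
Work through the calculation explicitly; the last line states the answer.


enclosed vertex P1: corner angles sum to 2*pi, defect = 2*pi - 2*pi = 0
the rotation equals the total enclosed defect, so the final angle is initial + defects (mod 2*pi)
final angle = (11/12)*pi + 0 = (11/12)*pi (mod 2*pi)

Answer: final direction angle = (11/12)*pi
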